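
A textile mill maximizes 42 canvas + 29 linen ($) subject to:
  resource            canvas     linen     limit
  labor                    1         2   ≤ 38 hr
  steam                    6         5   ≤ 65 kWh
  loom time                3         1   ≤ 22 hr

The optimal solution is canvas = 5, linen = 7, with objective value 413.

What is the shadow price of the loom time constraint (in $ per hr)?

Check each constraint at x*: labor 19/38 (slack 19); steam 65/65 (tight); loom time 22/22 (tight).
Since labor is not tight, its dual is 0.
The binding rows give the dual system: 6·y_steam + 3·y_loom time = 42 and 5·y_steam + 1·y_loom time = 29.
Solving: y_steam = 5, y_loom time = 4.
Shadow price of loom time = 4.

4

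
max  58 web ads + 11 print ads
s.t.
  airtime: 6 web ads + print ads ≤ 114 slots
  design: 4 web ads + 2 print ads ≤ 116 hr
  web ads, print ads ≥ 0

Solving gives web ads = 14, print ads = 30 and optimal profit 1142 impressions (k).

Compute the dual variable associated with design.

1

Both airtime and design are binding at x*.
Dual feasibility on the basic columns requires 6·y_airtime + 4·y_design = 58, 1·y_airtime + 2·y_design = 11.
This yields shadow prices y_airtime = 9, y_design = 1.
Shadow price of design = 1.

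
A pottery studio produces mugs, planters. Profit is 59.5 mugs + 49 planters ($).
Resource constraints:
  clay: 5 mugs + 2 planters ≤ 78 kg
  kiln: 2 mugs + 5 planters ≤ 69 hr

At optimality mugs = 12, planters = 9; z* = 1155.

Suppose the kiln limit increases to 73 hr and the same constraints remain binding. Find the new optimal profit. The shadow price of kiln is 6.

1179

Δb = 4, so new z* = 1155 + (6)·(4) = 1155 + 24 = 1179.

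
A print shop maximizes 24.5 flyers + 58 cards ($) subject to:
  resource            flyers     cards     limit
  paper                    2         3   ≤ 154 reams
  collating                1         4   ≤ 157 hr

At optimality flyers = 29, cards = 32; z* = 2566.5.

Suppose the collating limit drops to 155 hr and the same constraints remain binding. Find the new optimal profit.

2549.5

Check each constraint at x*: paper 154/154 (tight); collating 157/157 (tight).
The binding rows give the dual system: 2·y_paper + 1·y_collating = 24.5 and 3·y_paper + 4·y_collating = 58.
→ y_paper = 8 and y_collating = 8.5.
Δz = y_collating·Δb = 8.5 × (-2) = -17, so new z* = 2566.5 − 17 = 2549.5.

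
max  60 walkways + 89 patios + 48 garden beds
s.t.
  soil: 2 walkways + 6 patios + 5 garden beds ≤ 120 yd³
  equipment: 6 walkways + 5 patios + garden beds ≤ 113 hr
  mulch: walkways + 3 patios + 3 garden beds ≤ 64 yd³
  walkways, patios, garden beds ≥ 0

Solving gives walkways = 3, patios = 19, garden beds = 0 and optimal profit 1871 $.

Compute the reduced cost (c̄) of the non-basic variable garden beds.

At the optimum: soil uses 120 of 120 (binding); equipment uses 113 of 113 (binding); mulch uses 60 of 64 (slack = 4).
By complementary slackness, y = 0 for the non-binding constraint.
From A_Bᵀ y = c: 2·y_soil + 6·y_equipment = 60; 6·y_soil + 5·y_equipment = 89.
Solving: y_soil = 9, y_equipment = 7.
Reduced cost of garden beds: c₃ − yᵀa₃ = 48 − (9·5 + 7·1) = 48 − 52 = -4.

-4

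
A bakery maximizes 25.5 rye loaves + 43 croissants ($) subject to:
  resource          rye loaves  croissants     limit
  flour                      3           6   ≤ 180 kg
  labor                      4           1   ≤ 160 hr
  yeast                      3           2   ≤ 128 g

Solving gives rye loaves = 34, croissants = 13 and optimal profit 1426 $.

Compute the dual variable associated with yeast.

Check each constraint at x*: flour 180/180 (tight); labor 149/160 (slack 11); yeast 128/128 (tight).
By complementary slackness, y = 0 for the non-binding constraint.
From A_Bᵀ y = c: 3·y_flour + 3·y_yeast = 25.5; 6·y_flour + 2·y_yeast = 43.
→ y_flour = 6.5 and y_yeast = 2.
Shadow price of yeast = 2.

2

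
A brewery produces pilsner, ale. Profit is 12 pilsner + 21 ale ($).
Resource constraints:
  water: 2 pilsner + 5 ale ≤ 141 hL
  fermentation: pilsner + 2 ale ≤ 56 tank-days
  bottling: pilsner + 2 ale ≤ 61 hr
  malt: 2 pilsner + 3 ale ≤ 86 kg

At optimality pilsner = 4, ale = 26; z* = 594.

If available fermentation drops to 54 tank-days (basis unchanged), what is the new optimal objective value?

Binding: fermentation and malt. Non-binding: water (3 unused), bottling (5 unused).
Slack constraints have shadow price 0 (complementary slackness).
From A_Bᵀ y = c: 1·y_fermentation + 2·y_malt = 12; 2·y_fermentation + 3·y_malt = 21.
→ y_fermentation = 6 and y_malt = 3.
Δz = y_fermentation·Δb = 6 × (-2) = -12, so new z* = 594 − 12 = 582.

582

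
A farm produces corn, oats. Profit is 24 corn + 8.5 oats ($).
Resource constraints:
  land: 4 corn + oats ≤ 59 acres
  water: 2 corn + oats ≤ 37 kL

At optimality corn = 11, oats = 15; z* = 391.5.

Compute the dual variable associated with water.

5

At the optimum: land uses 59 of 59 (binding); water uses 37 of 37 (binding).
From A_Bᵀ y = c: 4·y_land + 2·y_water = 24; 1·y_land + 1·y_water = 8.5.
Solving: y_land = 3.5, y_water = 5.
Shadow price of water = 5.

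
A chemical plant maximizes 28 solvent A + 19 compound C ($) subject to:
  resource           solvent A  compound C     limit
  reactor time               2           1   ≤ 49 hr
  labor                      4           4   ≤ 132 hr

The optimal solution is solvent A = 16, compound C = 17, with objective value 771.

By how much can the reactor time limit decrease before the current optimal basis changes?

16

Binding constraints: reactor time, labor. The basis is B = [[2,1],[4,4]] with det 4.
Per unit decrease in reactor time, x* moves by d = (-1, 1).
The basis stays optimal until solvent A reaches 0; allowable decrease = 16 hr.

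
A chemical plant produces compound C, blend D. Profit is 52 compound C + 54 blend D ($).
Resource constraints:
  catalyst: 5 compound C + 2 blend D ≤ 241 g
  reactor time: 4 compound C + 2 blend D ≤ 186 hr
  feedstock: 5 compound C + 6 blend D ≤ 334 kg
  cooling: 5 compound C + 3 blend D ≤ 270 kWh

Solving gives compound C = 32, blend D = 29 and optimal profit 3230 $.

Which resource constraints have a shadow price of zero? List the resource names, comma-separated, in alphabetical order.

catalyst, cooling

catalyst: 218/241 (slack 23)
reactor time: 186/186 (binding)
feedstock: 334/334 (binding)
cooling: 247/270 (slack 23)
By complementary slackness, a constraint with positive slack has shadow price 0 → catalyst, cooling.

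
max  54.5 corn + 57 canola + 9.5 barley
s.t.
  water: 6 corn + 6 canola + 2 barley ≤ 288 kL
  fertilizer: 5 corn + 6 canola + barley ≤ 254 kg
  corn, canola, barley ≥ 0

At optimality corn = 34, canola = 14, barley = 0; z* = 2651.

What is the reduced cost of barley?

-7

At the optimum: water uses 288 of 288 (binding); fertilizer uses 254 of 254 (binding).
From A_Bᵀ y = c: 6·y_water + 5·y_fertilizer = 54.5; 6·y_water + 6·y_fertilizer = 57.
This yields shadow prices y_water = 7, y_fertilizer = 2.5.
Reduced cost of barley: c₃ − yᵀa₃ = 9.5 − (7·2 + 2.5·1) = 9.5 − 16.5 = -7.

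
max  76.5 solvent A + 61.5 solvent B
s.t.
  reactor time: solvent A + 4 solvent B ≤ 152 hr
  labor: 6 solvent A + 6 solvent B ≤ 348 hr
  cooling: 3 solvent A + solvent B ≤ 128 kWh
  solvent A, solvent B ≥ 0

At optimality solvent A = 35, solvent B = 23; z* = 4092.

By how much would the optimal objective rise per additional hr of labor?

9

At the optimum: reactor time uses 127 of 152 (slack = 25); labor uses 348 of 348 (binding); cooling uses 128 of 128 (binding).
Since reactor time is not tight, its dual is 0.
The binding rows give the dual system: 6·y_labor + 3·y_cooling = 76.5 and 6·y_labor + 1·y_cooling = 61.5.
→ y_labor = 9 and y_cooling = 7.5.
Shadow price of labor = 9.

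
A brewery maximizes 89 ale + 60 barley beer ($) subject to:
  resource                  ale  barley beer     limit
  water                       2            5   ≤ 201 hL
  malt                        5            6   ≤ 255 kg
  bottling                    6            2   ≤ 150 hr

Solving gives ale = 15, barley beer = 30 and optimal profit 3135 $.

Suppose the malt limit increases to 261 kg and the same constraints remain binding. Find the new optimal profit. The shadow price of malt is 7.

3177

Δb = 6, so new z* = 3135 + (7)·(6) = 3135 + 42 = 3177.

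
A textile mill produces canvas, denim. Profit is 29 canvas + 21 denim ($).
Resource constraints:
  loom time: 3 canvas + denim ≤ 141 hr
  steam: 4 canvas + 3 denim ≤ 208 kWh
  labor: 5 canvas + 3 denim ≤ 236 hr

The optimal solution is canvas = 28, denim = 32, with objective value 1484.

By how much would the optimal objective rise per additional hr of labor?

1

Binding: steam and labor. Non-binding: loom time (25 unused).
By complementary slackness, y = 0 for the non-binding constraint.
From A_Bᵀ y = c: 4·y_steam + 5·y_labor = 29; 3·y_steam + 3·y_labor = 21.
This yields shadow prices y_steam = 6, y_labor = 1.
Shadow price of labor = 1.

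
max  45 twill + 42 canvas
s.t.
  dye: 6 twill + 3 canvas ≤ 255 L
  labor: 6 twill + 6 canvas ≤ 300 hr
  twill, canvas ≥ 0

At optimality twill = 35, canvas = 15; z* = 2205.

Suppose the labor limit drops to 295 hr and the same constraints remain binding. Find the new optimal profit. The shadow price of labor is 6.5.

2172.5

Δb = -5, so new z* = 2205 + (6.5)·(-5) = 2205 − 32.5 = 2172.5.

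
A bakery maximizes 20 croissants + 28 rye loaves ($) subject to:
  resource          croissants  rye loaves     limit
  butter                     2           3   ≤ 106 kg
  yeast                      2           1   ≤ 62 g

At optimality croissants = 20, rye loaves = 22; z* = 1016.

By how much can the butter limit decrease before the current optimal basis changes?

Binding constraints: butter, yeast. The basis is B = [[2,3],[2,1]] with det -4.
Per unit decrease in butter, x* moves by d = (0.25, -0.5).
The basis stays optimal until rye loaves reaches 0; allowable decrease = 44 kg.

44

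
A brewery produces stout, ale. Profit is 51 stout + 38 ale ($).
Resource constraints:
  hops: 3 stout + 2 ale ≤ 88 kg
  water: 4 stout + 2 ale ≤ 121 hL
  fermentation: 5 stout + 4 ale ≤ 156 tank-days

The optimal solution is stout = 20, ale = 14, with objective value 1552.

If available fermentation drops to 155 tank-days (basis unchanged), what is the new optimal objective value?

1546

At the optimum: hops uses 88 of 88 (binding); water uses 108 of 121 (slack = 13); fermentation uses 156 of 156 (binding).
Since water is not tight, its dual is 0.
Dual feasibility on the basic columns requires 3·y_hops + 5·y_fermentation = 51, 2·y_hops + 4·y_fermentation = 38.
Solving: y_hops = 7, y_fermentation = 6.
Δz = y_fermentation·Δb = 6 × (-1) = -6, so new z* = 1552 − 6 = 1546.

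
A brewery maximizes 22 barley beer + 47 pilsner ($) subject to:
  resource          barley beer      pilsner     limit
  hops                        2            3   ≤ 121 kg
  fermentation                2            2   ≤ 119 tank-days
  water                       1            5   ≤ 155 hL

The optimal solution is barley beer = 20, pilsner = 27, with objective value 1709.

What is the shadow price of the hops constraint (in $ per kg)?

9

Check each constraint at x*: hops 121/121 (tight); fermentation 94/119 (slack 25); water 155/155 (tight).
Slack constraints have shadow price 0 (complementary slackness).
From A_Bᵀ y = c: 2·y_hops + 1·y_water = 22; 3·y_hops + 5·y_water = 47.
This yields shadow prices y_hops = 9, y_water = 4.
Shadow price of hops = 9.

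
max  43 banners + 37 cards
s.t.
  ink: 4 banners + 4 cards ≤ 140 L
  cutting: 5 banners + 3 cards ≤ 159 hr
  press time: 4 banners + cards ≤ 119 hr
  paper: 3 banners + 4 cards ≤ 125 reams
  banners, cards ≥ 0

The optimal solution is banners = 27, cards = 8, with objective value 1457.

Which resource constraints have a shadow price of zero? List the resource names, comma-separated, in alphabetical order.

paper, press time

ink: 140/140 (binding)
cutting: 159/159 (binding)
press time: 116/119 (slack 3)
paper: 113/125 (slack 12)
By complementary slackness, a constraint with positive slack has shadow price 0 → paper, press time.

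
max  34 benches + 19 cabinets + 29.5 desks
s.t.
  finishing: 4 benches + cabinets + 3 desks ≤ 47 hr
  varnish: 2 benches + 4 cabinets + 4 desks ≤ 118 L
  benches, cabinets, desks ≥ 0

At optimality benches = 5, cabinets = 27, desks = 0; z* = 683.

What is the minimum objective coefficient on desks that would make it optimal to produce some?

Check each constraint at x*: finishing 47/47 (tight); varnish 118/118 (tight).
Dual feasibility on the basic columns requires 4·y_finishing + 2·y_varnish = 34, 1·y_finishing + 4·y_varnish = 19.
→ y_finishing = 7 and y_varnish = 3.
desks enters the basis when its profit ≥ yᵀa₃ = 7·3 + 3·4 = 33.

33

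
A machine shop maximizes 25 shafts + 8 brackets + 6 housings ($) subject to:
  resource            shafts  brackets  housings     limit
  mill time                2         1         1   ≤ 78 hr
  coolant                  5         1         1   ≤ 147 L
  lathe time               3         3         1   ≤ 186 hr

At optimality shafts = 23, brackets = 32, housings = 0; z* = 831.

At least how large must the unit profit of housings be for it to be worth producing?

Binding: mill time and coolant. Non-binding: lathe time (21 unused).
Since lathe time is not tight, its dual is 0.
From A_Bᵀ y = c: 2·y_mill time + 5·y_coolant = 25; 1·y_mill time + 1·y_coolant = 8.
Solving: y_mill time = 5, y_coolant = 3.
housings enters the basis when its profit ≥ yᵀa₃ = 5·1 + 3·1 = 8.

8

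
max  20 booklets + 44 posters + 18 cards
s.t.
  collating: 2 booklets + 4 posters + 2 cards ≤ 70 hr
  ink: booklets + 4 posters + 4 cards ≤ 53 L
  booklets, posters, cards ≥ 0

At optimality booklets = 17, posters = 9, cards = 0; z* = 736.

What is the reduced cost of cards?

Both collating and ink are binding at x*.
The binding rows give the dual system: 2·y_collating + 1·y_ink = 20 and 4·y_collating + 4·y_ink = 44.
This yields shadow prices y_collating = 9, y_ink = 2.
Reduced cost of cards: c₃ − yᵀa₃ = 18 − (9·2 + 2·4) = 18 − 26 = -8.

-8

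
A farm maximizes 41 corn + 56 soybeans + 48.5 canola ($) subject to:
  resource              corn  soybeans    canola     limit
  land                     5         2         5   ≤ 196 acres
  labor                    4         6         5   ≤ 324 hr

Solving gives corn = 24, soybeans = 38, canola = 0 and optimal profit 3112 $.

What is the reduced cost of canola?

Both land and labor are binding at x*.
From A_Bᵀ y = c: 5·y_land + 4·y_labor = 41; 2·y_land + 6·y_labor = 56.
This yields shadow prices y_land = 1, y_labor = 9.
Reduced cost of canola: c₃ − yᵀa₃ = 48.5 − (1·5 + 9·5) = 48.5 − 50 = -1.5.

-1.5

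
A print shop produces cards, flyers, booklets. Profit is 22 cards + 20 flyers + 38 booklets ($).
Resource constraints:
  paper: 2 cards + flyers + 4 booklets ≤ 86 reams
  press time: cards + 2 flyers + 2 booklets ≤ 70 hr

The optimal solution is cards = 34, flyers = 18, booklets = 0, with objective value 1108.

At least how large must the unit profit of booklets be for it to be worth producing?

44

Check each constraint at x*: paper 86/86 (tight); press time 70/70 (tight).
From A_Bᵀ y = c: 2·y_paper + 1·y_press time = 22; 1·y_paper + 2·y_press time = 20.
Solving: y_paper = 8, y_press time = 6.
booklets enters the basis when its profit ≥ yᵀa₃ = 8·4 + 6·2 = 44.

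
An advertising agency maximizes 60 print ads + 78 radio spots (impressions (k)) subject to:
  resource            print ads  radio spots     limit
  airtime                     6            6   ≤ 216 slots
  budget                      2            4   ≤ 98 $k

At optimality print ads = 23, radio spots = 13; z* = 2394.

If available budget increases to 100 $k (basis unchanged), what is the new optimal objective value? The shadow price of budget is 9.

2412

Δb = 2, so new z* = 2394 + (9)·(2) = 2394 + 18 = 2412.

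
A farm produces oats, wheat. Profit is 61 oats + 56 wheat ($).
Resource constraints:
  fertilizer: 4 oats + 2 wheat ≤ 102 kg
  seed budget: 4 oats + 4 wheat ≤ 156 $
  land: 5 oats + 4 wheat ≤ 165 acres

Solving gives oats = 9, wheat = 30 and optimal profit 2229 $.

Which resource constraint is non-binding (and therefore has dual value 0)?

fertilizer: 96/102 (slack 6)
seed budget: 156/156 (binding)
land: 165/165 (binding)
By complementary slackness, a constraint with positive slack has shadow price 0 → fertilizer.

fertilizer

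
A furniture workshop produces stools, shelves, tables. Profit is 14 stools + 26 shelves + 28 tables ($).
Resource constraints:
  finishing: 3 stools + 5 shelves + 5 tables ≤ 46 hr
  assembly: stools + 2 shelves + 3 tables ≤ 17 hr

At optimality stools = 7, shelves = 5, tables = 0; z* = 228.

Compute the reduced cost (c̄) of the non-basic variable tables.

At the optimum: finishing uses 46 of 46 (binding); assembly uses 17 of 17 (binding).
From A_Bᵀ y = c: 3·y_finishing + 1·y_assembly = 14; 5·y_finishing + 2·y_assembly = 26.
This yields shadow prices y_finishing = 2, y_assembly = 8.
Reduced cost of tables: c₃ − yᵀa₃ = 28 − (2·5 + 8·3) = 28 − 34 = -6.

-6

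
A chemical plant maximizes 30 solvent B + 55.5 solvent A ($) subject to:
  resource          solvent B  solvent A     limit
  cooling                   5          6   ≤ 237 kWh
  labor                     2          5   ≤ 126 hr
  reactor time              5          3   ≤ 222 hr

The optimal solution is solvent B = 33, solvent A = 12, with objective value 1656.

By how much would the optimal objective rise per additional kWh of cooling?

Binding: cooling and labor. Non-binding: reactor time (21 unused).
Since reactor time is not tight, its dual is 0.
Dual feasibility on the basic columns requires 5·y_cooling + 2·y_labor = 30, 6·y_cooling + 5·y_labor = 55.5.
→ y_cooling = 3 and y_labor = 7.5.
Shadow price of cooling = 3.

3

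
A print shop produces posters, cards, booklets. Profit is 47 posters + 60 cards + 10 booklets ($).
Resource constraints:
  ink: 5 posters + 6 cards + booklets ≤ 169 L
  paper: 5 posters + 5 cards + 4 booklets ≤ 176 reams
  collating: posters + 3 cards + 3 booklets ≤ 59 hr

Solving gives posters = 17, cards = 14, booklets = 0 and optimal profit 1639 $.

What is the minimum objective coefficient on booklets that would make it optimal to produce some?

Binding: ink and collating. Non-binding: paper (21 unused).
By complementary slackness, y = 0 for the non-binding constraint.
The binding rows give the dual system: 5·y_ink + 1·y_collating = 47 and 6·y_ink + 3·y_collating = 60.
→ y_ink = 9 and y_collating = 2.
booklets enters the basis when its profit ≥ yᵀa₃ = 9·1 + 2·3 = 15.

15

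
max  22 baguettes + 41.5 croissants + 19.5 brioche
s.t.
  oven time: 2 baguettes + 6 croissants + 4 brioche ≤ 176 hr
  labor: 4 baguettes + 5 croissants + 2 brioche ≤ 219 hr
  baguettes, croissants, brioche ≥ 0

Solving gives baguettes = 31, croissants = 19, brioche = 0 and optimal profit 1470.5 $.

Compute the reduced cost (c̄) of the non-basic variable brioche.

Check each constraint at x*: oven time 176/176 (tight); labor 219/219 (tight).
Dual feasibility on the basic columns requires 2·y_oven time + 4·y_labor = 22, 6·y_oven time + 5·y_labor = 41.5.
→ y_oven time = 4 and y_labor = 3.5.
Reduced cost of brioche: c₃ − yᵀa₃ = 19.5 − (4·4 + 3.5·2) = 19.5 − 23 = -3.5.

-3.5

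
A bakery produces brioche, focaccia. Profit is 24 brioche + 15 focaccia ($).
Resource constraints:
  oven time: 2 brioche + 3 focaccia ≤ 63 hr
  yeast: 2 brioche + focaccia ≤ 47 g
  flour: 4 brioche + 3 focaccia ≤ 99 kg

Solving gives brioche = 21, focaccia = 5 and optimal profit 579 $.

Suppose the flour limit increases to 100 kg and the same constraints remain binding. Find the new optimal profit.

582

Binding: yeast and flour. Non-binding: oven time (6 unused).
Since oven time is not tight, its dual is 0.
From A_Bᵀ y = c: 2·y_yeast + 4·y_flour = 24; 1·y_yeast + 3·y_flour = 15.
This yields shadow prices y_yeast = 6, y_flour = 3.
Δz = y_flour·Δb = 3 × (1) = 3, so new z* = 579 + 3 = 582.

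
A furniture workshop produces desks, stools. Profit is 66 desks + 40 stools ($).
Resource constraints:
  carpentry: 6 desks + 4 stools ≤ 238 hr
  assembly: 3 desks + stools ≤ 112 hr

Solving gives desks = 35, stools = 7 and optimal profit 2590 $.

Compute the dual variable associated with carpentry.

9

Check each constraint at x*: carpentry 238/238 (tight); assembly 112/112 (tight).
From A_Bᵀ y = c: 6·y_carpentry + 3·y_assembly = 66; 4·y_carpentry + 1·y_assembly = 40.
→ y_carpentry = 9 and y_assembly = 4.
Shadow price of carpentry = 9.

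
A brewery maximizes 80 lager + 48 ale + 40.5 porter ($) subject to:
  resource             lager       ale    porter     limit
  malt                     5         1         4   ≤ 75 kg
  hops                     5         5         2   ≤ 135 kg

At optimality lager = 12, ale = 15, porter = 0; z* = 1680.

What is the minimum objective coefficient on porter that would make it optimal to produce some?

48

Check each constraint at x*: malt 75/75 (tight); hops 135/135 (tight).
Dual feasibility on the basic columns requires 5·y_malt + 5·y_hops = 80, 1·y_malt + 5·y_hops = 48.
→ y_malt = 8 and y_hops = 8.
porter enters the basis when its profit ≥ yᵀa₃ = 8·4 + 8·2 = 48.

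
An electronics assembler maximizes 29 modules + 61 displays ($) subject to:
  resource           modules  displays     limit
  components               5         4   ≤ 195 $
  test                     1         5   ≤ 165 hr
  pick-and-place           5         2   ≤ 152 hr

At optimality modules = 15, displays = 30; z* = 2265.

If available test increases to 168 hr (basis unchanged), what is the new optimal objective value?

2292

Check each constraint at x*: components 195/195 (tight); test 165/165 (tight); pick-and-place 135/152 (slack 17).
Slack constraints have shadow price 0 (complementary slackness).
From A_Bᵀ y = c: 5·y_components + 1·y_test = 29; 4·y_components + 5·y_test = 61.
→ y_components = 4 and y_test = 9.
Δz = y_test·Δb = 9 × (3) = 27, so new z* = 2265 + 27 = 2292.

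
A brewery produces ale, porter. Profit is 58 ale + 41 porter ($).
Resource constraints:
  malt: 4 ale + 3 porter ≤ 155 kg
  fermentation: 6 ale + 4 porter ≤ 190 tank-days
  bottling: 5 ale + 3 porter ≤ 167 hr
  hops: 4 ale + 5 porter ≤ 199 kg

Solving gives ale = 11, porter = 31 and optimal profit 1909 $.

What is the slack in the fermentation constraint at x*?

0

fermentation used = 6·11 + 4·31 = 190; slack = 190 − 190 = 0.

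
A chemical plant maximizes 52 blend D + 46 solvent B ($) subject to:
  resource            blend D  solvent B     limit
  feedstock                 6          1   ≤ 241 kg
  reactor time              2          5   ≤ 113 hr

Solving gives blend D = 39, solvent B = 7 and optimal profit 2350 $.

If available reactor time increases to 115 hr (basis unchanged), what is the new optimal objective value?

Both feedstock and reactor time are binding at x*.
Dual feasibility on the basic columns requires 6·y_feedstock + 2·y_reactor time = 52, 1·y_feedstock + 5·y_reactor time = 46.
→ y_feedstock = 6 and y_reactor time = 8.
Δz = y_reactor time·Δb = 8 × (2) = 16, so new z* = 2350 + 16 = 2366.

2366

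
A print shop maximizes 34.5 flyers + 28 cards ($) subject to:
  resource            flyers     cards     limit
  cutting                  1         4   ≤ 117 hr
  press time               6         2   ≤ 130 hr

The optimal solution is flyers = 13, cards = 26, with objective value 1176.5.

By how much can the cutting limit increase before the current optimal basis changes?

Binding constraints: cutting, press time. The basis is B = [[1,4],[6,2]] with det -22.
Per unit increase in cutting, x* moves by d = (-0.0909, 0.2727).
The basis stays optimal until flyers reaches 0; allowable increase = 143 hr.

143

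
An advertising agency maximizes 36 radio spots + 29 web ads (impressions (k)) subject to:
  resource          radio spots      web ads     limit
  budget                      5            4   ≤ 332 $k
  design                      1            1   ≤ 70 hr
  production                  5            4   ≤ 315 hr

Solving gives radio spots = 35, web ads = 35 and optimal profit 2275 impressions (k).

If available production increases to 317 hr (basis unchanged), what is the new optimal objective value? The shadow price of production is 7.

2289

Δb = 2, so new z* = 2275 + (7)·(2) = 2275 + 14 = 2289.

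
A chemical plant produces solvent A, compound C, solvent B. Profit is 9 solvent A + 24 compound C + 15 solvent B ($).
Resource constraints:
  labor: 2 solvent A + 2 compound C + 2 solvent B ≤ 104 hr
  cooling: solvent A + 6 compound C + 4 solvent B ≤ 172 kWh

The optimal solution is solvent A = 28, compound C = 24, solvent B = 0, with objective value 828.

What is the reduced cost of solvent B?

Check each constraint at x*: labor 104/104 (tight); cooling 172/172 (tight).
The binding rows give the dual system: 2·y_labor + 1·y_cooling = 9 and 2·y_labor + 6·y_cooling = 24.
Solving: y_labor = 3, y_cooling = 3.
Reduced cost of solvent B: c₃ − yᵀa₃ = 15 − (3·2 + 3·4) = 15 − 18 = -3.

-3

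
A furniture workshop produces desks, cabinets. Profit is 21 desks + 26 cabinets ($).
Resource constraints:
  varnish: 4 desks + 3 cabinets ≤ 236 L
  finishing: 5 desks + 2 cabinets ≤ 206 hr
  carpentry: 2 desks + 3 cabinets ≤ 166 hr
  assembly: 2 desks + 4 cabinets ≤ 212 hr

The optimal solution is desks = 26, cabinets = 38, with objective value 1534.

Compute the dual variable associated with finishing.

1

Check each constraint at x*: varnish 218/236 (slack 18); finishing 206/206 (tight); carpentry 166/166 (tight); assembly 204/212 (slack 8).
Since varnish, assembly are not tight, their duals are 0.
Dual feasibility on the basic columns requires 5·y_finishing + 2·y_carpentry = 21, 2·y_finishing + 3·y_carpentry = 26.
This yields shadow prices y_finishing = 1, y_carpentry = 8.
Shadow price of finishing = 1.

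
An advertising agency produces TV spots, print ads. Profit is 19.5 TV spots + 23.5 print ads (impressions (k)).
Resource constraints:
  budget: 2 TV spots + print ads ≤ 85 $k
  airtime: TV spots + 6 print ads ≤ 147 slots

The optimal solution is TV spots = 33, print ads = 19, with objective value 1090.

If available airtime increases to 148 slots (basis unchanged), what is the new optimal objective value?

1092.5

Both budget and airtime are binding at x*.
Dual feasibility on the basic columns requires 2·y_budget + 1·y_airtime = 19.5, 1·y_budget + 6·y_airtime = 23.5.
→ y_budget = 8.5 and y_airtime = 2.5.
Δz = y_airtime·Δb = 2.5 × (1) = 2.5, so new z* = 1090 + 2.5 = 1092.5.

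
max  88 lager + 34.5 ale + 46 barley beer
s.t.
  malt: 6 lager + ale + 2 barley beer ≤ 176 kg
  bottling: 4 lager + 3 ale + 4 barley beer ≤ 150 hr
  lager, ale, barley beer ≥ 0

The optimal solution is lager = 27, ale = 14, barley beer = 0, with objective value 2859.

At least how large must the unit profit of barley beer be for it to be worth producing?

52

Check each constraint at x*: malt 176/176 (tight); bottling 150/150 (tight).
From A_Bᵀ y = c: 6·y_malt + 4·y_bottling = 88; 1·y_malt + 3·y_bottling = 34.5.
Solving: y_malt = 9, y_bottling = 8.5.
barley beer enters the basis when its profit ≥ yᵀa₃ = 9·2 + 8.5·4 = 52.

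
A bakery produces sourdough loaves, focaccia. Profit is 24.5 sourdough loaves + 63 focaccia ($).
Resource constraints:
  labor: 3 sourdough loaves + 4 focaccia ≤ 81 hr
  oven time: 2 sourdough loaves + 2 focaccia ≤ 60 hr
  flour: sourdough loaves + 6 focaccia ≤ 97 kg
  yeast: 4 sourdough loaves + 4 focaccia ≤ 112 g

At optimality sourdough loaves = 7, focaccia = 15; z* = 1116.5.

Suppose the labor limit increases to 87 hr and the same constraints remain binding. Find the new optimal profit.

1152.5

Check each constraint at x*: labor 81/81 (tight); oven time 44/60 (slack 16); flour 97/97 (tight); yeast 88/112 (slack 24).
Slack constraints have shadow price 0 (complementary slackness).
Dual feasibility on the basic columns requires 3·y_labor + 1·y_flour = 24.5, 4·y_labor + 6·y_flour = 63.
This yields shadow prices y_labor = 6, y_flour = 6.5.
Δz = y_labor·Δb = 6 × (6) = 36, so new z* = 1116.5 + 36 = 1152.5.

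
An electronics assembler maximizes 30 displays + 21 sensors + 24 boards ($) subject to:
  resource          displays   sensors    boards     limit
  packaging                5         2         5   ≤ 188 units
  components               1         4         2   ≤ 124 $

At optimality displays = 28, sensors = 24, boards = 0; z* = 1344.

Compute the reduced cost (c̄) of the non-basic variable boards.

Check each constraint at x*: packaging 188/188 (tight); components 124/124 (tight).
Dual feasibility on the basic columns requires 5·y_packaging + 1·y_components = 30, 2·y_packaging + 4·y_components = 21.
→ y_packaging = 5.5 and y_components = 2.5.
Reduced cost of boards: c₃ − yᵀa₃ = 24 − (5.5·5 + 2.5·2) = 24 − 32.5 = -8.5.

-8.5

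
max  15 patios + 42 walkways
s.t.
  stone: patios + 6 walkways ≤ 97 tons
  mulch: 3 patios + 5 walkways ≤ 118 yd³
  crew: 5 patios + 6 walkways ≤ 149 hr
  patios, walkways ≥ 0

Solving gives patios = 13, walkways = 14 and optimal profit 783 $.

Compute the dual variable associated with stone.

Binding: stone and crew. Non-binding: mulch (9 unused).
By complementary slackness, y = 0 for the non-binding constraint.
From A_Bᵀ y = c: 1·y_stone + 5·y_crew = 15; 6·y_stone + 6·y_crew = 42.
This yields shadow prices y_stone = 5, y_crew = 2.
Shadow price of stone = 5.

5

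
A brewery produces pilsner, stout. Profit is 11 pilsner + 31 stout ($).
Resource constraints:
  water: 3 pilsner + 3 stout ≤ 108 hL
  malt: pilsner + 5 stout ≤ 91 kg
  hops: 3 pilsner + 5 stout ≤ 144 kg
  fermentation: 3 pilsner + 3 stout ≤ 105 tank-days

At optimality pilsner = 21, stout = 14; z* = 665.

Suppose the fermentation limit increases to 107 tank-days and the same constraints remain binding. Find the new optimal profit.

At the optimum: water uses 105 of 108 (slack = 3); malt uses 91 of 91 (binding); hops uses 133 of 144 (slack = 11); fermentation uses 105 of 105 (binding).
Since water, hops are not tight, their duals are 0.
From A_Bᵀ y = c: 1·y_malt + 3·y_fermentation = 11; 5·y_malt + 3·y_fermentation = 31.
Solving: y_malt = 5, y_fermentation = 2.
Δz = y_fermentation·Δb = 2 × (2) = 4, so new z* = 665 + 4 = 669.

669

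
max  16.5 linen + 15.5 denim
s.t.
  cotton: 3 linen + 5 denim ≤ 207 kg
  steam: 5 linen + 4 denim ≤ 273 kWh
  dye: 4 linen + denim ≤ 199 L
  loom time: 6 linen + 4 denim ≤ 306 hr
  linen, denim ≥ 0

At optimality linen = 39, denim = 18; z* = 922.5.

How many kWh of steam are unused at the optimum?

steam used = 5·39 + 4·18 = 267; slack = 273 − 267 = 6.

6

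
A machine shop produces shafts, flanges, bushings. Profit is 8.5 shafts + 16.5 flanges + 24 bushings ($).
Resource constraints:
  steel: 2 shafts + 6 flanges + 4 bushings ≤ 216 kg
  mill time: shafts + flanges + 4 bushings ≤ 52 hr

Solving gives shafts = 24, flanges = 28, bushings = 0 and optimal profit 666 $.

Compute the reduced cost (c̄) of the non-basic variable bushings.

-2

At the optimum: steel uses 216 of 216 (binding); mill time uses 52 of 52 (binding).
The binding rows give the dual system: 2·y_steel + 1·y_mill time = 8.5 and 6·y_steel + 1·y_mill time = 16.5.
→ y_steel = 2 and y_mill time = 4.5.
Reduced cost of bushings: c₃ − yᵀa₃ = 24 − (2·4 + 4.5·4) = 24 − 26 = -2.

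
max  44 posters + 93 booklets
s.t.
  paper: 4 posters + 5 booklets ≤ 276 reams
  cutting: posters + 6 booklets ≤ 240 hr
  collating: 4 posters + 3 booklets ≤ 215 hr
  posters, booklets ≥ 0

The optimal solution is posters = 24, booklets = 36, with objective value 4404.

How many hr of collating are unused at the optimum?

collating used = 4·24 + 3·36 = 204; slack = 215 − 204 = 11.

11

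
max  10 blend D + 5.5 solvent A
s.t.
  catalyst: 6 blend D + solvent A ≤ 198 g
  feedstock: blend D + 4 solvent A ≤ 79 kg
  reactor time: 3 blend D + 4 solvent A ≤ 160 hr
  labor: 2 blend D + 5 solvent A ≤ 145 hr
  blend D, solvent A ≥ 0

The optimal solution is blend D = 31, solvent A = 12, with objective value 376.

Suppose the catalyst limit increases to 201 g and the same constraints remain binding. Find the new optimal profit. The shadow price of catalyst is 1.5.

Δb = 3, so new z* = 376 + (1.5)·(3) = 376 + 4.5 = 380.5.

380.5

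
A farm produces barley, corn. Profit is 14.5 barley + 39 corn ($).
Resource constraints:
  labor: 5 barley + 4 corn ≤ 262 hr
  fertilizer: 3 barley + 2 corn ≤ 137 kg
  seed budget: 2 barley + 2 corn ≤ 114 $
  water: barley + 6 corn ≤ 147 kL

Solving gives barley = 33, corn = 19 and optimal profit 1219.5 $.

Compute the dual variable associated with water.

Binding: fertilizer and water. Non-binding: labor (21 unused), seed budget (10 unused).
Slack constraints have shadow price 0 (complementary slackness).
Dual feasibility on the basic columns requires 3·y_fertilizer + 1·y_water = 14.5, 2·y_fertilizer + 6·y_water = 39.
→ y_fertilizer = 3 and y_water = 5.5.
Shadow price of water = 5.5.

5.5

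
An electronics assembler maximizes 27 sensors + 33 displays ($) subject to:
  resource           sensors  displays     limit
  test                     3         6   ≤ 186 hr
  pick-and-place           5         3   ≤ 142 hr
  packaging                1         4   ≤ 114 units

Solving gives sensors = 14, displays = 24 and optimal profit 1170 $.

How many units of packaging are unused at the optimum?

4

packaging used = 1·14 + 4·24 = 110; slack = 114 − 110 = 4.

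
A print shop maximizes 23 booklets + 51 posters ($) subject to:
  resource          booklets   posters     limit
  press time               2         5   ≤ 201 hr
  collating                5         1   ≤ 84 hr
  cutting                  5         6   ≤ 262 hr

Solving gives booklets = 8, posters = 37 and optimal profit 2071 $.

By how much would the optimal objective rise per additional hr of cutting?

Binding: press time and cutting. Non-binding: collating (7 unused).
Since collating is not tight, its dual is 0.
The binding rows give the dual system: 2·y_press time + 5·y_cutting = 23 and 5·y_press time + 6·y_cutting = 51.
Solving: y_press time = 9, y_cutting = 1.
Shadow price of cutting = 1.

1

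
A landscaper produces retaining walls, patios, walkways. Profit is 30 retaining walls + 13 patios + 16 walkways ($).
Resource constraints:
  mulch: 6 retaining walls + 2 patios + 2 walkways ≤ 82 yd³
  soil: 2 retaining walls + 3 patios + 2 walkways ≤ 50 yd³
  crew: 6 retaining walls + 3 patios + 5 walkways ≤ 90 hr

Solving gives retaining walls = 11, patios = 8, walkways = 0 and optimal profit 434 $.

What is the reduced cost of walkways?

Check each constraint at x*: mulch 82/82 (tight); soil 46/50 (slack 4); crew 90/90 (tight).
Slack constraints have shadow price 0 (complementary slackness).
From A_Bᵀ y = c: 6·y_mulch + 6·y_crew = 30; 2·y_mulch + 3·y_crew = 13.
Solving: y_mulch = 2, y_crew = 3.
Reduced cost of walkways: c₃ − yᵀa₃ = 16 − (2·2 + 3·5) = 16 − 19 = -3.

-3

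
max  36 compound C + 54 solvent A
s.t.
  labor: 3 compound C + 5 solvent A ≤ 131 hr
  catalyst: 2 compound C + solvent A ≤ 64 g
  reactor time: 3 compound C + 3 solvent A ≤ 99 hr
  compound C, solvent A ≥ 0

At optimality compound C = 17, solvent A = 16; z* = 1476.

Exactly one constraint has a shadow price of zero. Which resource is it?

labor: 131/131 (binding)
catalyst: 50/64 (slack 14)
reactor time: 99/99 (binding)
By complementary slackness, a constraint with positive slack has shadow price 0 → catalyst.

catalyst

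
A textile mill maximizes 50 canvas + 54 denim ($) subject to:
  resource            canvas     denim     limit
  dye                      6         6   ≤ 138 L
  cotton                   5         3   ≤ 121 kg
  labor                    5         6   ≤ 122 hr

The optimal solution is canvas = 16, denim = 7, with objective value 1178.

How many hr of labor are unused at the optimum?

0

labor used = 5·16 + 6·7 = 122; slack = 122 − 122 = 0.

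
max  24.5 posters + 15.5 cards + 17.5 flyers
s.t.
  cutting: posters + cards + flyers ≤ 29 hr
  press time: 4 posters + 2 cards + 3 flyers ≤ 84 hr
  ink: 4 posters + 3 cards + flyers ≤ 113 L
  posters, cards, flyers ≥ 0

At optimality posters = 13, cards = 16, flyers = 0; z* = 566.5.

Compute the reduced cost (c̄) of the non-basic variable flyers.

-2.5

At the optimum: cutting uses 29 of 29 (binding); press time uses 84 of 84 (binding); ink uses 100 of 113 (slack = 13).
By complementary slackness, y = 0 for the non-binding constraint.
The binding rows give the dual system: 1·y_cutting + 4·y_press time = 24.5 and 1·y_cutting + 2·y_press time = 15.5.
→ y_cutting = 6.5 and y_press time = 4.5.
Reduced cost of flyers: c₃ − yᵀa₃ = 17.5 − (6.5·1 + 4.5·3) = 17.5 − 20 = -2.5.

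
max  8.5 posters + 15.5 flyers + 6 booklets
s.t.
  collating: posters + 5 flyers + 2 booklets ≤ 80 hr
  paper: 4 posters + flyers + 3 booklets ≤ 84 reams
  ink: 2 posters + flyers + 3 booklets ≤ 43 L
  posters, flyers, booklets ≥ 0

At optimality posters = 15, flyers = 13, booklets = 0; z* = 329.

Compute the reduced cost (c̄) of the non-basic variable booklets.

At the optimum: collating uses 80 of 80 (binding); paper uses 73 of 84 (slack = 11); ink uses 43 of 43 (binding).
Slack constraints have shadow price 0 (complementary slackness).
The binding rows give the dual system: 1·y_collating + 2·y_ink = 8.5 and 5·y_collating + 1·y_ink = 15.5.
Solving: y_collating = 2.5, y_ink = 3.
Reduced cost of booklets: c₃ − yᵀa₃ = 6 − (2.5·2 + 3·3) = 6 − 14 = -8.

-8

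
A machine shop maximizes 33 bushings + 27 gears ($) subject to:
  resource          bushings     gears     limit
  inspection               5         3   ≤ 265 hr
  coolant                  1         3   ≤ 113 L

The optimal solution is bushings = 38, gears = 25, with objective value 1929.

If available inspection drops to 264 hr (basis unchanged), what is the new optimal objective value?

1923

Check each constraint at x*: inspection 265/265 (tight); coolant 113/113 (tight).
The binding rows give the dual system: 5·y_inspection + 1·y_coolant = 33 and 3·y_inspection + 3·y_coolant = 27.
→ y_inspection = 6 and y_coolant = 3.
Δz = y_inspection·Δb = 6 × (-1) = -6, so new z* = 1929 − 6 = 1923.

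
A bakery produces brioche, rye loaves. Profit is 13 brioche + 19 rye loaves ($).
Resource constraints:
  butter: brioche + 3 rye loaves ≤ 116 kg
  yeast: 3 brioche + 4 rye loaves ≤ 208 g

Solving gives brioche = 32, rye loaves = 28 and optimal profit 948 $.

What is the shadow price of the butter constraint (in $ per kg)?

1

Check each constraint at x*: butter 116/116 (tight); yeast 208/208 (tight).
Dual feasibility on the basic columns requires 1·y_butter + 3·y_yeast = 13, 3·y_butter + 4·y_yeast = 19.
Solving: y_butter = 1, y_yeast = 4.
Shadow price of butter = 1.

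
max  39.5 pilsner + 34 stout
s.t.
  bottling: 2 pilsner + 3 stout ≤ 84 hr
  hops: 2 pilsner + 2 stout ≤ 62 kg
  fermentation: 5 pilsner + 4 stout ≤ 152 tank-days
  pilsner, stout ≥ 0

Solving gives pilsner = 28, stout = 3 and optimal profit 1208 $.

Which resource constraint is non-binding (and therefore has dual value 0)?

bottling

bottling: 65/84 (slack 19)
hops: 62/62 (binding)
fermentation: 152/152 (binding)
By complementary slackness, a constraint with positive slack has shadow price 0 → bottling.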